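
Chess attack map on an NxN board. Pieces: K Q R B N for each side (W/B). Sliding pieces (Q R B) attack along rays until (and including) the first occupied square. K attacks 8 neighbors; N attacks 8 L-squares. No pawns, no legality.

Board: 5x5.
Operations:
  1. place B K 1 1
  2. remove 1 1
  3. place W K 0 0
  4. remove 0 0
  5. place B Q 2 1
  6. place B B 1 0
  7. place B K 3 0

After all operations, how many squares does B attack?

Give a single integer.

Op 1: place BK@(1,1)
Op 2: remove (1,1)
Op 3: place WK@(0,0)
Op 4: remove (0,0)
Op 5: place BQ@(2,1)
Op 6: place BB@(1,0)
Op 7: place BK@(3,0)
Per-piece attacks for B:
  BB@(1,0): attacks (2,1) (0,1) [ray(1,1) blocked at (2,1)]
  BQ@(2,1): attacks (2,2) (2,3) (2,4) (2,0) (3,1) (4,1) (1,1) (0,1) (3,2) (4,3) (3,0) (1,2) (0,3) (1,0) [ray(1,-1) blocked at (3,0); ray(-1,-1) blocked at (1,0)]
  BK@(3,0): attacks (3,1) (4,0) (2,0) (4,1) (2,1)
Union (16 distinct): (0,1) (0,3) (1,0) (1,1) (1,2) (2,0) (2,1) (2,2) (2,3) (2,4) (3,0) (3,1) (3,2) (4,0) (4,1) (4,3)

Answer: 16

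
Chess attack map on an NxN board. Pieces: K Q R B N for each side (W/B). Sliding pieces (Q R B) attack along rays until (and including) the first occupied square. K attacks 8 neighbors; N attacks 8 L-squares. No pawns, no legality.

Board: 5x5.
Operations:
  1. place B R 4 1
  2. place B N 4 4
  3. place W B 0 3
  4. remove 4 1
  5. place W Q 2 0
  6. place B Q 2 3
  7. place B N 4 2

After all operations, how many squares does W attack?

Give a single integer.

Op 1: place BR@(4,1)
Op 2: place BN@(4,4)
Op 3: place WB@(0,3)
Op 4: remove (4,1)
Op 5: place WQ@(2,0)
Op 6: place BQ@(2,3)
Op 7: place BN@(4,2)
Per-piece attacks for W:
  WB@(0,3): attacks (1,4) (1,2) (2,1) (3,0)
  WQ@(2,0): attacks (2,1) (2,2) (2,3) (3,0) (4,0) (1,0) (0,0) (3,1) (4,2) (1,1) (0,2) [ray(0,1) blocked at (2,3); ray(1,1) blocked at (4,2)]
Union (13 distinct): (0,0) (0,2) (1,0) (1,1) (1,2) (1,4) (2,1) (2,2) (2,3) (3,0) (3,1) (4,0) (4,2)

Answer: 13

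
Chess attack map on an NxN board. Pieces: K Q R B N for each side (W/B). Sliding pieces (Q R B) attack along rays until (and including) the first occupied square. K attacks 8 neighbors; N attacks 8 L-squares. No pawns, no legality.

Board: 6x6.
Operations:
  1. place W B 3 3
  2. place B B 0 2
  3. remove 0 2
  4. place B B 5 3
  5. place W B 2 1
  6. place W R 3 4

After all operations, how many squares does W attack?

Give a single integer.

Answer: 20

Derivation:
Op 1: place WB@(3,3)
Op 2: place BB@(0,2)
Op 3: remove (0,2)
Op 4: place BB@(5,3)
Op 5: place WB@(2,1)
Op 6: place WR@(3,4)
Per-piece attacks for W:
  WB@(2,1): attacks (3,2) (4,3) (5,4) (3,0) (1,2) (0,3) (1,0)
  WB@(3,3): attacks (4,4) (5,5) (4,2) (5,1) (2,4) (1,5) (2,2) (1,1) (0,0)
  WR@(3,4): attacks (3,5) (3,3) (4,4) (5,4) (2,4) (1,4) (0,4) [ray(0,-1) blocked at (3,3)]
Union (20 distinct): (0,0) (0,3) (0,4) (1,0) (1,1) (1,2) (1,4) (1,5) (2,2) (2,4) (3,0) (3,2) (3,3) (3,5) (4,2) (4,3) (4,4) (5,1) (5,4) (5,5)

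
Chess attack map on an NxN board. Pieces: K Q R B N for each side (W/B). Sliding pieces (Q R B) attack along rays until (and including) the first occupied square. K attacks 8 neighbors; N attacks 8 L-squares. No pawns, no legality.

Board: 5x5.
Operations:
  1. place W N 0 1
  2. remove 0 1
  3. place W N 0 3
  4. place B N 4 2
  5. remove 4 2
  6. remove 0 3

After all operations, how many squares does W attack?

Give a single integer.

Op 1: place WN@(0,1)
Op 2: remove (0,1)
Op 3: place WN@(0,3)
Op 4: place BN@(4,2)
Op 5: remove (4,2)
Op 6: remove (0,3)
Per-piece attacks for W:
Union (0 distinct): (none)

Answer: 0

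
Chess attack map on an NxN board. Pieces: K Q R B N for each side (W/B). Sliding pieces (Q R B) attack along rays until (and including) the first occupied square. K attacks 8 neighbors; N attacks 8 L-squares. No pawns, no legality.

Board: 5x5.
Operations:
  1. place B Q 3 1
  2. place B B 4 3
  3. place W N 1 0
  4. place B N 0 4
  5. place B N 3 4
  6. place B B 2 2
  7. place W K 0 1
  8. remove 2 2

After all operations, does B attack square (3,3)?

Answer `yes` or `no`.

Answer: yes

Derivation:
Op 1: place BQ@(3,1)
Op 2: place BB@(4,3)
Op 3: place WN@(1,0)
Op 4: place BN@(0,4)
Op 5: place BN@(3,4)
Op 6: place BB@(2,2)
Op 7: place WK@(0,1)
Op 8: remove (2,2)
Per-piece attacks for B:
  BN@(0,4): attacks (1,2) (2,3)
  BQ@(3,1): attacks (3,2) (3,3) (3,4) (3,0) (4,1) (2,1) (1,1) (0,1) (4,2) (4,0) (2,2) (1,3) (0,4) (2,0) [ray(0,1) blocked at (3,4); ray(-1,0) blocked at (0,1); ray(-1,1) blocked at (0,4)]
  BN@(3,4): attacks (4,2) (2,2) (1,3)
  BB@(4,3): attacks (3,4) (3,2) (2,1) (1,0) [ray(-1,1) blocked at (3,4); ray(-1,-1) blocked at (1,0)]
B attacks (3,3): yes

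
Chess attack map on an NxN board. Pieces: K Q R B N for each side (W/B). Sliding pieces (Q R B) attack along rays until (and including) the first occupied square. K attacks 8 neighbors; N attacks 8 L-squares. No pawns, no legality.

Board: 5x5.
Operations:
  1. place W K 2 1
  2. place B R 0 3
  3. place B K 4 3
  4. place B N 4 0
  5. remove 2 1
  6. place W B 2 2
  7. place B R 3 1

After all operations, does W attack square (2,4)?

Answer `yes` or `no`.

Op 1: place WK@(2,1)
Op 2: place BR@(0,3)
Op 3: place BK@(4,3)
Op 4: place BN@(4,0)
Op 5: remove (2,1)
Op 6: place WB@(2,2)
Op 7: place BR@(3,1)
Per-piece attacks for W:
  WB@(2,2): attacks (3,3) (4,4) (3,1) (1,3) (0,4) (1,1) (0,0) [ray(1,-1) blocked at (3,1)]
W attacks (2,4): no

Answer: no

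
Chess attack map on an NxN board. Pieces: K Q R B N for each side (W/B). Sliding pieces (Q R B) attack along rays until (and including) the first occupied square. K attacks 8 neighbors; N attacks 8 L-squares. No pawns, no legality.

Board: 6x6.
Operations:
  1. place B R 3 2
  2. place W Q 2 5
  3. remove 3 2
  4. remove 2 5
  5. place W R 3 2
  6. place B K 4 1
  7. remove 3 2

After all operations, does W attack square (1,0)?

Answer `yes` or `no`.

Answer: no

Derivation:
Op 1: place BR@(3,2)
Op 2: place WQ@(2,5)
Op 3: remove (3,2)
Op 4: remove (2,5)
Op 5: place WR@(3,2)
Op 6: place BK@(4,1)
Op 7: remove (3,2)
Per-piece attacks for W:
W attacks (1,0): no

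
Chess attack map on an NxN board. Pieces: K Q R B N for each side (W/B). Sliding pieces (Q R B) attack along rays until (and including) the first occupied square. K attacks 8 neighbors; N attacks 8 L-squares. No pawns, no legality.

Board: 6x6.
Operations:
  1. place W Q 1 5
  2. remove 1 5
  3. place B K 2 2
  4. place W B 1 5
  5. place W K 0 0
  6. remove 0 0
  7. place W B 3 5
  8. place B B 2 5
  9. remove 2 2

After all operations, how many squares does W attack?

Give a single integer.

Op 1: place WQ@(1,5)
Op 2: remove (1,5)
Op 3: place BK@(2,2)
Op 4: place WB@(1,5)
Op 5: place WK@(0,0)
Op 6: remove (0,0)
Op 7: place WB@(3,5)
Op 8: place BB@(2,5)
Op 9: remove (2,2)
Per-piece attacks for W:
  WB@(1,5): attacks (2,4) (3,3) (4,2) (5,1) (0,4)
  WB@(3,5): attacks (4,4) (5,3) (2,4) (1,3) (0,2)
Union (9 distinct): (0,2) (0,4) (1,3) (2,4) (3,3) (4,2) (4,4) (5,1) (5,3)

Answer: 9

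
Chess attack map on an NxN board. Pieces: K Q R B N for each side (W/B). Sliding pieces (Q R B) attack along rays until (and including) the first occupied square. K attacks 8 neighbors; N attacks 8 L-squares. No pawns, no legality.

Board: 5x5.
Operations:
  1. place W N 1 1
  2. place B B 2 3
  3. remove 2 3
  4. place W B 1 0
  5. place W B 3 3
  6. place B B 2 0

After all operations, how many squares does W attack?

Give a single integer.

Op 1: place WN@(1,1)
Op 2: place BB@(2,3)
Op 3: remove (2,3)
Op 4: place WB@(1,0)
Op 5: place WB@(3,3)
Op 6: place BB@(2,0)
Per-piece attacks for W:
  WB@(1,0): attacks (2,1) (3,2) (4,3) (0,1)
  WN@(1,1): attacks (2,3) (3,2) (0,3) (3,0)
  WB@(3,3): attacks (4,4) (4,2) (2,4) (2,2) (1,1) [ray(-1,-1) blocked at (1,1)]
Union (12 distinct): (0,1) (0,3) (1,1) (2,1) (2,2) (2,3) (2,4) (3,0) (3,2) (4,2) (4,3) (4,4)

Answer: 12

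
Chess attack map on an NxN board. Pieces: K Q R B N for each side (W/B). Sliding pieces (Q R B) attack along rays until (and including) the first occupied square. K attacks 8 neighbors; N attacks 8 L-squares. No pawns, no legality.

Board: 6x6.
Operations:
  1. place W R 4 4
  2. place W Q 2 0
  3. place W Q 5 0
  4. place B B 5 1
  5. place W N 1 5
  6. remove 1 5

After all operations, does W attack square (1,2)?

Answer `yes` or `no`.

Answer: no

Derivation:
Op 1: place WR@(4,4)
Op 2: place WQ@(2,0)
Op 3: place WQ@(5,0)
Op 4: place BB@(5,1)
Op 5: place WN@(1,5)
Op 6: remove (1,5)
Per-piece attacks for W:
  WQ@(2,0): attacks (2,1) (2,2) (2,3) (2,4) (2,5) (3,0) (4,0) (5,0) (1,0) (0,0) (3,1) (4,2) (5,3) (1,1) (0,2) [ray(1,0) blocked at (5,0)]
  WR@(4,4): attacks (4,5) (4,3) (4,2) (4,1) (4,0) (5,4) (3,4) (2,4) (1,4) (0,4)
  WQ@(5,0): attacks (5,1) (4,0) (3,0) (2,0) (4,1) (3,2) (2,3) (1,4) (0,5) [ray(0,1) blocked at (5,1); ray(-1,0) blocked at (2,0)]
W attacks (1,2): no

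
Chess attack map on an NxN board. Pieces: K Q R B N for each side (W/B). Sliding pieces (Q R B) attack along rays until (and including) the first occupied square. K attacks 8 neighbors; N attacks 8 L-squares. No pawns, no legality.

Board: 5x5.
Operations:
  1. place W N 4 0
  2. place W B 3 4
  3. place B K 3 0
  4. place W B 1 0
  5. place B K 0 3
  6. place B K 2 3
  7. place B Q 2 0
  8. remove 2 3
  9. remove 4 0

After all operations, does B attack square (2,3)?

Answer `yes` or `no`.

Op 1: place WN@(4,0)
Op 2: place WB@(3,4)
Op 3: place BK@(3,0)
Op 4: place WB@(1,0)
Op 5: place BK@(0,3)
Op 6: place BK@(2,3)
Op 7: place BQ@(2,0)
Op 8: remove (2,3)
Op 9: remove (4,0)
Per-piece attacks for B:
  BK@(0,3): attacks (0,4) (0,2) (1,3) (1,4) (1,2)
  BQ@(2,0): attacks (2,1) (2,2) (2,3) (2,4) (3,0) (1,0) (3,1) (4,2) (1,1) (0,2) [ray(1,0) blocked at (3,0); ray(-1,0) blocked at (1,0)]
  BK@(3,0): attacks (3,1) (4,0) (2,0) (4,1) (2,1)
B attacks (2,3): yes

Answer: yes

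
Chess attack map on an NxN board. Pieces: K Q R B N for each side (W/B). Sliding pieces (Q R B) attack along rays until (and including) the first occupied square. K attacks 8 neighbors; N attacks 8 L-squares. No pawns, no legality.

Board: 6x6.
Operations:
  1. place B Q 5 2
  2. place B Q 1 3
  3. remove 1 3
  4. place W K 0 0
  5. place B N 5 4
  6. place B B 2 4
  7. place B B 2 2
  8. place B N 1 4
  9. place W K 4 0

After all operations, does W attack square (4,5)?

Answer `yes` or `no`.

Answer: no

Derivation:
Op 1: place BQ@(5,2)
Op 2: place BQ@(1,3)
Op 3: remove (1,3)
Op 4: place WK@(0,0)
Op 5: place BN@(5,4)
Op 6: place BB@(2,4)
Op 7: place BB@(2,2)
Op 8: place BN@(1,4)
Op 9: place WK@(4,0)
Per-piece attacks for W:
  WK@(0,0): attacks (0,1) (1,0) (1,1)
  WK@(4,0): attacks (4,1) (5,0) (3,0) (5,1) (3,1)
W attacks (4,5): no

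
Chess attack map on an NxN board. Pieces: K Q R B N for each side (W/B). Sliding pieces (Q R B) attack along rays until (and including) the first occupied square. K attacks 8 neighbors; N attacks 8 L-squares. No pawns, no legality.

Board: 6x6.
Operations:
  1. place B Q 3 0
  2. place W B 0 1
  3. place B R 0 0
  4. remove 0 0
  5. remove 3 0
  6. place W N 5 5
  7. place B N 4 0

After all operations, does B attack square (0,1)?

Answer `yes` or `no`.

Op 1: place BQ@(3,0)
Op 2: place WB@(0,1)
Op 3: place BR@(0,0)
Op 4: remove (0,0)
Op 5: remove (3,0)
Op 6: place WN@(5,5)
Op 7: place BN@(4,0)
Per-piece attacks for B:
  BN@(4,0): attacks (5,2) (3,2) (2,1)
B attacks (0,1): no

Answer: no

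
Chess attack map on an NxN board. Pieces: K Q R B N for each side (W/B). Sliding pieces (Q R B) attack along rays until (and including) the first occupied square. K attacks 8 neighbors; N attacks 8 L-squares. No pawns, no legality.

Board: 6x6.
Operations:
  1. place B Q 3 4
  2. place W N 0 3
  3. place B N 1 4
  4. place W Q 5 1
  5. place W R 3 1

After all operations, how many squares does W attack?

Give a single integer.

Answer: 20

Derivation:
Op 1: place BQ@(3,4)
Op 2: place WN@(0,3)
Op 3: place BN@(1,4)
Op 4: place WQ@(5,1)
Op 5: place WR@(3,1)
Per-piece attacks for W:
  WN@(0,3): attacks (1,5) (2,4) (1,1) (2,2)
  WR@(3,1): attacks (3,2) (3,3) (3,4) (3,0) (4,1) (5,1) (2,1) (1,1) (0,1) [ray(0,1) blocked at (3,4); ray(1,0) blocked at (5,1)]
  WQ@(5,1): attacks (5,2) (5,3) (5,4) (5,5) (5,0) (4,1) (3,1) (4,2) (3,3) (2,4) (1,5) (4,0) [ray(-1,0) blocked at (3,1)]
Union (20 distinct): (0,1) (1,1) (1,5) (2,1) (2,2) (2,4) (3,0) (3,1) (3,2) (3,3) (3,4) (4,0) (4,1) (4,2) (5,0) (5,1) (5,2) (5,3) (5,4) (5,5)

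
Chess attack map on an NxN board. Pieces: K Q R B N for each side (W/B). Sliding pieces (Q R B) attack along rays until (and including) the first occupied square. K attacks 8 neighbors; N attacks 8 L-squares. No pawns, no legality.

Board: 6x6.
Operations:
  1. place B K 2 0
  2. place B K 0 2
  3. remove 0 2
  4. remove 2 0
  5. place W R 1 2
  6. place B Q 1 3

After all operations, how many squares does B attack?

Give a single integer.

Answer: 15

Derivation:
Op 1: place BK@(2,0)
Op 2: place BK@(0,2)
Op 3: remove (0,2)
Op 4: remove (2,0)
Op 5: place WR@(1,2)
Op 6: place BQ@(1,3)
Per-piece attacks for B:
  BQ@(1,3): attacks (1,4) (1,5) (1,2) (2,3) (3,3) (4,3) (5,3) (0,3) (2,4) (3,5) (2,2) (3,1) (4,0) (0,4) (0,2) [ray(0,-1) blocked at (1,2)]
Union (15 distinct): (0,2) (0,3) (0,4) (1,2) (1,4) (1,5) (2,2) (2,3) (2,4) (3,1) (3,3) (3,5) (4,0) (4,3) (5,3)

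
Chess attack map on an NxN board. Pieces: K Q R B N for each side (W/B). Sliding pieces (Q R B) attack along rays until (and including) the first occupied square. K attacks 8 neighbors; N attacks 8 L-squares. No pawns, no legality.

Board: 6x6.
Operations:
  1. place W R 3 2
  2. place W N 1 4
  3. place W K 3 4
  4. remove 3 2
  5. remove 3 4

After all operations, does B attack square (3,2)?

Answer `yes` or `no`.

Answer: no

Derivation:
Op 1: place WR@(3,2)
Op 2: place WN@(1,4)
Op 3: place WK@(3,4)
Op 4: remove (3,2)
Op 5: remove (3,4)
Per-piece attacks for B:
B attacks (3,2): no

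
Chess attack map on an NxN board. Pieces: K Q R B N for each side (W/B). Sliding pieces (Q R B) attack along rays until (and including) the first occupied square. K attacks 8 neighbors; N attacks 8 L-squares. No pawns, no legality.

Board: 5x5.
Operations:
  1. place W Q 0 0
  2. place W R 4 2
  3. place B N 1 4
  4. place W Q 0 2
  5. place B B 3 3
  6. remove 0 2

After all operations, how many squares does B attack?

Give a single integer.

Answer: 8

Derivation:
Op 1: place WQ@(0,0)
Op 2: place WR@(4,2)
Op 3: place BN@(1,4)
Op 4: place WQ@(0,2)
Op 5: place BB@(3,3)
Op 6: remove (0,2)
Per-piece attacks for B:
  BN@(1,4): attacks (2,2) (3,3) (0,2)
  BB@(3,3): attacks (4,4) (4,2) (2,4) (2,2) (1,1) (0,0) [ray(1,-1) blocked at (4,2); ray(-1,-1) blocked at (0,0)]
Union (8 distinct): (0,0) (0,2) (1,1) (2,2) (2,4) (3,3) (4,2) (4,4)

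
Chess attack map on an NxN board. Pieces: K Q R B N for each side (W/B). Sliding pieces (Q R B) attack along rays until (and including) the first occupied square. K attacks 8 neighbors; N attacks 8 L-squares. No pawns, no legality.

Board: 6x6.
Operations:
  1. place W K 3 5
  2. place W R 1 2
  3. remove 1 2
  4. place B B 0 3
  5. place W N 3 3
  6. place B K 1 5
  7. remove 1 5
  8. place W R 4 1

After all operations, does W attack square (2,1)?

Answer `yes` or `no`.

Answer: yes

Derivation:
Op 1: place WK@(3,5)
Op 2: place WR@(1,2)
Op 3: remove (1,2)
Op 4: place BB@(0,3)
Op 5: place WN@(3,3)
Op 6: place BK@(1,5)
Op 7: remove (1,5)
Op 8: place WR@(4,1)
Per-piece attacks for W:
  WN@(3,3): attacks (4,5) (5,4) (2,5) (1,4) (4,1) (5,2) (2,1) (1,2)
  WK@(3,5): attacks (3,4) (4,5) (2,5) (4,4) (2,4)
  WR@(4,1): attacks (4,2) (4,3) (4,4) (4,5) (4,0) (5,1) (3,1) (2,1) (1,1) (0,1)
W attacks (2,1): yes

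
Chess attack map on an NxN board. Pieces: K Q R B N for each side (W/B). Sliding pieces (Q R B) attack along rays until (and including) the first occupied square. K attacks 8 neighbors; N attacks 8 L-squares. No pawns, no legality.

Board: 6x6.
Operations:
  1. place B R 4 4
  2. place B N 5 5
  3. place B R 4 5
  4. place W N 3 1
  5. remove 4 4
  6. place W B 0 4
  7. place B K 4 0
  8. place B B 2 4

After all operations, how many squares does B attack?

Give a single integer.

Answer: 18

Derivation:
Op 1: place BR@(4,4)
Op 2: place BN@(5,5)
Op 3: place BR@(4,5)
Op 4: place WN@(3,1)
Op 5: remove (4,4)
Op 6: place WB@(0,4)
Op 7: place BK@(4,0)
Op 8: place BB@(2,4)
Per-piece attacks for B:
  BB@(2,4): attacks (3,5) (3,3) (4,2) (5,1) (1,5) (1,3) (0,2)
  BK@(4,0): attacks (4,1) (5,0) (3,0) (5,1) (3,1)
  BR@(4,5): attacks (4,4) (4,3) (4,2) (4,1) (4,0) (5,5) (3,5) (2,5) (1,5) (0,5) [ray(0,-1) blocked at (4,0); ray(1,0) blocked at (5,5)]
  BN@(5,5): attacks (4,3) (3,4)
Union (18 distinct): (0,2) (0,5) (1,3) (1,5) (2,5) (3,0) (3,1) (3,3) (3,4) (3,5) (4,0) (4,1) (4,2) (4,3) (4,4) (5,0) (5,1) (5,5)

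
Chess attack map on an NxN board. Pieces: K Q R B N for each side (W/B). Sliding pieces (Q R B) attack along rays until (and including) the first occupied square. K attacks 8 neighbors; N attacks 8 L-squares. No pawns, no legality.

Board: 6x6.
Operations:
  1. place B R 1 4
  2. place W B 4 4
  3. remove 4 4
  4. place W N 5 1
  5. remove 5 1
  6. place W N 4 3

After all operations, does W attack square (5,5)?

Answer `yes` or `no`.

Op 1: place BR@(1,4)
Op 2: place WB@(4,4)
Op 3: remove (4,4)
Op 4: place WN@(5,1)
Op 5: remove (5,1)
Op 6: place WN@(4,3)
Per-piece attacks for W:
  WN@(4,3): attacks (5,5) (3,5) (2,4) (5,1) (3,1) (2,2)
W attacks (5,5): yes

Answer: yes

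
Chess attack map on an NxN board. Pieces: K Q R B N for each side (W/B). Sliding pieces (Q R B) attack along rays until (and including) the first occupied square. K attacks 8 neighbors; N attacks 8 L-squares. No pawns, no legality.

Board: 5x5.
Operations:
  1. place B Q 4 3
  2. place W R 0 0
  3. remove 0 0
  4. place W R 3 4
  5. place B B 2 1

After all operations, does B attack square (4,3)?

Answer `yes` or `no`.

Op 1: place BQ@(4,3)
Op 2: place WR@(0,0)
Op 3: remove (0,0)
Op 4: place WR@(3,4)
Op 5: place BB@(2,1)
Per-piece attacks for B:
  BB@(2,1): attacks (3,2) (4,3) (3,0) (1,2) (0,3) (1,0) [ray(1,1) blocked at (4,3)]
  BQ@(4,3): attacks (4,4) (4,2) (4,1) (4,0) (3,3) (2,3) (1,3) (0,3) (3,4) (3,2) (2,1) [ray(-1,1) blocked at (3,4); ray(-1,-1) blocked at (2,1)]
B attacks (4,3): yes

Answer: yes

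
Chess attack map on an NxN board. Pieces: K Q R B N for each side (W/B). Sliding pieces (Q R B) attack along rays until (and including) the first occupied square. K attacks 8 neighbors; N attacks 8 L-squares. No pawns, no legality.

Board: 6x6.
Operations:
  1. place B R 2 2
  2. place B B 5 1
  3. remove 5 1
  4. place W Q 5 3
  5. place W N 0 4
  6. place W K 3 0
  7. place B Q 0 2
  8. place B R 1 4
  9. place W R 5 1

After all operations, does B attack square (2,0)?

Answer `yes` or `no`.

Op 1: place BR@(2,2)
Op 2: place BB@(5,1)
Op 3: remove (5,1)
Op 4: place WQ@(5,3)
Op 5: place WN@(0,4)
Op 6: place WK@(3,0)
Op 7: place BQ@(0,2)
Op 8: place BR@(1,4)
Op 9: place WR@(5,1)
Per-piece attacks for B:
  BQ@(0,2): attacks (0,3) (0,4) (0,1) (0,0) (1,2) (2,2) (1,3) (2,4) (3,5) (1,1) (2,0) [ray(0,1) blocked at (0,4); ray(1,0) blocked at (2,2)]
  BR@(1,4): attacks (1,5) (1,3) (1,2) (1,1) (1,0) (2,4) (3,4) (4,4) (5,4) (0,4) [ray(-1,0) blocked at (0,4)]
  BR@(2,2): attacks (2,3) (2,4) (2,5) (2,1) (2,0) (3,2) (4,2) (5,2) (1,2) (0,2) [ray(-1,0) blocked at (0,2)]
B attacks (2,0): yes

Answer: yes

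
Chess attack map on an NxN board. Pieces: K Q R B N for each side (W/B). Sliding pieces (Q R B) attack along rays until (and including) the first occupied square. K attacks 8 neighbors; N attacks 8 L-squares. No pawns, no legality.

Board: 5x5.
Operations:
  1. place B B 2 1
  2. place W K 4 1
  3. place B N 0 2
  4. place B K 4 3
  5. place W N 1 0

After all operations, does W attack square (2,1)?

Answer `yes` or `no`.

Answer: no

Derivation:
Op 1: place BB@(2,1)
Op 2: place WK@(4,1)
Op 3: place BN@(0,2)
Op 4: place BK@(4,3)
Op 5: place WN@(1,0)
Per-piece attacks for W:
  WN@(1,0): attacks (2,2) (3,1) (0,2)
  WK@(4,1): attacks (4,2) (4,0) (3,1) (3,2) (3,0)
W attacks (2,1): no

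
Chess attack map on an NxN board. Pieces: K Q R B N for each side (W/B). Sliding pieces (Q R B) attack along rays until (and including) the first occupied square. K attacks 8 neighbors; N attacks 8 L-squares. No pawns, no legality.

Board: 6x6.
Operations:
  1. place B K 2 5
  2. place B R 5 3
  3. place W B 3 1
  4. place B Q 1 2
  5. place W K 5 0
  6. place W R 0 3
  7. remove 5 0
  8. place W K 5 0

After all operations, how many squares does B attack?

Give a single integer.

Answer: 25

Derivation:
Op 1: place BK@(2,5)
Op 2: place BR@(5,3)
Op 3: place WB@(3,1)
Op 4: place BQ@(1,2)
Op 5: place WK@(5,0)
Op 6: place WR@(0,3)
Op 7: remove (5,0)
Op 8: place WK@(5,0)
Per-piece attacks for B:
  BQ@(1,2): attacks (1,3) (1,4) (1,5) (1,1) (1,0) (2,2) (3,2) (4,2) (5,2) (0,2) (2,3) (3,4) (4,5) (2,1) (3,0) (0,3) (0,1) [ray(-1,1) blocked at (0,3)]
  BK@(2,5): attacks (2,4) (3,5) (1,5) (3,4) (1,4)
  BR@(5,3): attacks (5,4) (5,5) (5,2) (5,1) (5,0) (4,3) (3,3) (2,3) (1,3) (0,3) [ray(0,-1) blocked at (5,0); ray(-1,0) blocked at (0,3)]
Union (25 distinct): (0,1) (0,2) (0,3) (1,0) (1,1) (1,3) (1,4) (1,5) (2,1) (2,2) (2,3) (2,4) (3,0) (3,2) (3,3) (3,4) (3,5) (4,2) (4,3) (4,5) (5,0) (5,1) (5,2) (5,4) (5,5)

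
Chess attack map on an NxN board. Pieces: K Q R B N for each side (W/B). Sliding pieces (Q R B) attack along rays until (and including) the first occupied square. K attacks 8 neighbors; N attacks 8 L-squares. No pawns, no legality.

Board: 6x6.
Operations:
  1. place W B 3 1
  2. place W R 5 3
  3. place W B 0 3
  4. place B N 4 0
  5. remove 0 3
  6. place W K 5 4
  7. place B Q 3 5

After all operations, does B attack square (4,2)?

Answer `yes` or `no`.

Answer: no

Derivation:
Op 1: place WB@(3,1)
Op 2: place WR@(5,3)
Op 3: place WB@(0,3)
Op 4: place BN@(4,0)
Op 5: remove (0,3)
Op 6: place WK@(5,4)
Op 7: place BQ@(3,5)
Per-piece attacks for B:
  BQ@(3,5): attacks (3,4) (3,3) (3,2) (3,1) (4,5) (5,5) (2,5) (1,5) (0,5) (4,4) (5,3) (2,4) (1,3) (0,2) [ray(0,-1) blocked at (3,1); ray(1,-1) blocked at (5,3)]
  BN@(4,0): attacks (5,2) (3,2) (2,1)
B attacks (4,2): no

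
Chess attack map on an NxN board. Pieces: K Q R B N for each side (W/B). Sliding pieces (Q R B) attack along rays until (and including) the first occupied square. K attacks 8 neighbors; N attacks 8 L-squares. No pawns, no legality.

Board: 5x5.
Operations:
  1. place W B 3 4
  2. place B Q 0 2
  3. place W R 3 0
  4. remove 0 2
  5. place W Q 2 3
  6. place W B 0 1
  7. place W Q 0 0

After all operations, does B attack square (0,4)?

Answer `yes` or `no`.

Op 1: place WB@(3,4)
Op 2: place BQ@(0,2)
Op 3: place WR@(3,0)
Op 4: remove (0,2)
Op 5: place WQ@(2,3)
Op 6: place WB@(0,1)
Op 7: place WQ@(0,0)
Per-piece attacks for B:
B attacks (0,4): no

Answer: no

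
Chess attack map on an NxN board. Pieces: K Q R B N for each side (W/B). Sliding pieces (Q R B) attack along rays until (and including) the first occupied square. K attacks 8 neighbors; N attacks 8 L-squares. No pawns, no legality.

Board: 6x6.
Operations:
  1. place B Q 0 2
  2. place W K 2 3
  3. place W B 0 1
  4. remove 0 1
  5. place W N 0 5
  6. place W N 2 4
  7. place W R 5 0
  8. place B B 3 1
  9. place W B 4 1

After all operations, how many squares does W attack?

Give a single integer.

Op 1: place BQ@(0,2)
Op 2: place WK@(2,3)
Op 3: place WB@(0,1)
Op 4: remove (0,1)
Op 5: place WN@(0,5)
Op 6: place WN@(2,4)
Op 7: place WR@(5,0)
Op 8: place BB@(3,1)
Op 9: place WB@(4,1)
Per-piece attacks for W:
  WN@(0,5): attacks (1,3) (2,4)
  WK@(2,3): attacks (2,4) (2,2) (3,3) (1,3) (3,4) (3,2) (1,4) (1,2)
  WN@(2,4): attacks (4,5) (0,5) (3,2) (4,3) (1,2) (0,3)
  WB@(4,1): attacks (5,2) (5,0) (3,2) (2,3) (3,0) [ray(1,-1) blocked at (5,0); ray(-1,1) blocked at (2,3)]
  WR@(5,0): attacks (5,1) (5,2) (5,3) (5,4) (5,5) (4,0) (3,0) (2,0) (1,0) (0,0)
Union (24 distinct): (0,0) (0,3) (0,5) (1,0) (1,2) (1,3) (1,4) (2,0) (2,2) (2,3) (2,4) (3,0) (3,2) (3,3) (3,4) (4,0) (4,3) (4,5) (5,0) (5,1) (5,2) (5,3) (5,4) (5,5)

Answer: 24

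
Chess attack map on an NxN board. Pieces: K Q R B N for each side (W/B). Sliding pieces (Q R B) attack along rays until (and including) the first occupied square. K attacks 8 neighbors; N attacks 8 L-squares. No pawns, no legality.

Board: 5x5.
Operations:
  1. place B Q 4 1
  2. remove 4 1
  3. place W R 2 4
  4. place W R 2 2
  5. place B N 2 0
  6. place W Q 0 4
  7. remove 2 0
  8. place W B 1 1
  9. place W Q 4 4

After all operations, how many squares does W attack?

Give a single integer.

Answer: 21

Derivation:
Op 1: place BQ@(4,1)
Op 2: remove (4,1)
Op 3: place WR@(2,4)
Op 4: place WR@(2,2)
Op 5: place BN@(2,0)
Op 6: place WQ@(0,4)
Op 7: remove (2,0)
Op 8: place WB@(1,1)
Op 9: place WQ@(4,4)
Per-piece attacks for W:
  WQ@(0,4): attacks (0,3) (0,2) (0,1) (0,0) (1,4) (2,4) (1,3) (2,2) [ray(1,0) blocked at (2,4); ray(1,-1) blocked at (2,2)]
  WB@(1,1): attacks (2,2) (2,0) (0,2) (0,0) [ray(1,1) blocked at (2,2)]
  WR@(2,2): attacks (2,3) (2,4) (2,1) (2,0) (3,2) (4,2) (1,2) (0,2) [ray(0,1) blocked at (2,4)]
  WR@(2,4): attacks (2,3) (2,2) (3,4) (4,4) (1,4) (0,4) [ray(0,-1) blocked at (2,2); ray(1,0) blocked at (4,4); ray(-1,0) blocked at (0,4)]
  WQ@(4,4): attacks (4,3) (4,2) (4,1) (4,0) (3,4) (2,4) (3,3) (2,2) [ray(-1,0) blocked at (2,4); ray(-1,-1) blocked at (2,2)]
Union (21 distinct): (0,0) (0,1) (0,2) (0,3) (0,4) (1,2) (1,3) (1,4) (2,0) (2,1) (2,2) (2,3) (2,4) (3,2) (3,3) (3,4) (4,0) (4,1) (4,2) (4,3) (4,4)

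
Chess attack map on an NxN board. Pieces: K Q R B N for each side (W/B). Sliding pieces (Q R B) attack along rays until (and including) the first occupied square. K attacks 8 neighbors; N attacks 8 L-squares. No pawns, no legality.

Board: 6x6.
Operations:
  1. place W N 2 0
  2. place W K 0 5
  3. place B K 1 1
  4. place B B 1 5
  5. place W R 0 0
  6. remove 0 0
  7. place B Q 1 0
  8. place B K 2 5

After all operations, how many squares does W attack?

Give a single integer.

Op 1: place WN@(2,0)
Op 2: place WK@(0,5)
Op 3: place BK@(1,1)
Op 4: place BB@(1,5)
Op 5: place WR@(0,0)
Op 6: remove (0,0)
Op 7: place BQ@(1,0)
Op 8: place BK@(2,5)
Per-piece attacks for W:
  WK@(0,5): attacks (0,4) (1,5) (1,4)
  WN@(2,0): attacks (3,2) (4,1) (1,2) (0,1)
Union (7 distinct): (0,1) (0,4) (1,2) (1,4) (1,5) (3,2) (4,1)

Answer: 7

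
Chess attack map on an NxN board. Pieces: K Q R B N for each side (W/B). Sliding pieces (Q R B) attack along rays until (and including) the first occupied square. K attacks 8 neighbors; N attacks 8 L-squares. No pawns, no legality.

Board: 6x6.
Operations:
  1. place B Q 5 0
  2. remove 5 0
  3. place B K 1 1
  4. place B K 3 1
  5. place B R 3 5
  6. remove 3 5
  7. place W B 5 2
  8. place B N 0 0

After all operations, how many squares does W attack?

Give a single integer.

Op 1: place BQ@(5,0)
Op 2: remove (5,0)
Op 3: place BK@(1,1)
Op 4: place BK@(3,1)
Op 5: place BR@(3,5)
Op 6: remove (3,5)
Op 7: place WB@(5,2)
Op 8: place BN@(0,0)
Per-piece attacks for W:
  WB@(5,2): attacks (4,3) (3,4) (2,5) (4,1) (3,0)
Union (5 distinct): (2,5) (3,0) (3,4) (4,1) (4,3)

Answer: 5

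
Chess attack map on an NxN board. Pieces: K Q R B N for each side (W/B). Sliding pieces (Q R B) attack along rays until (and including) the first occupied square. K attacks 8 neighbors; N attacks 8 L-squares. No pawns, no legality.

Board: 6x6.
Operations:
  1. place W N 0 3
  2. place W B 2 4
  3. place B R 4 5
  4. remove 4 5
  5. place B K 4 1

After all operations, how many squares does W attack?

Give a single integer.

Op 1: place WN@(0,3)
Op 2: place WB@(2,4)
Op 3: place BR@(4,5)
Op 4: remove (4,5)
Op 5: place BK@(4,1)
Per-piece attacks for W:
  WN@(0,3): attacks (1,5) (2,4) (1,1) (2,2)
  WB@(2,4): attacks (3,5) (3,3) (4,2) (5,1) (1,5) (1,3) (0,2)
Union (10 distinct): (0,2) (1,1) (1,3) (1,5) (2,2) (2,4) (3,3) (3,5) (4,2) (5,1)

Answer: 10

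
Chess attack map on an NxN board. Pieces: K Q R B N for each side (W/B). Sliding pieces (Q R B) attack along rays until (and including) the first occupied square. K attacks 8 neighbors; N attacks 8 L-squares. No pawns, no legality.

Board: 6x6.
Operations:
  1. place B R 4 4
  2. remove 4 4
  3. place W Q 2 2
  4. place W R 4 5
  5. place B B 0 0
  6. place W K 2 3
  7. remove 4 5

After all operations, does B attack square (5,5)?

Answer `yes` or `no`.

Op 1: place BR@(4,4)
Op 2: remove (4,4)
Op 3: place WQ@(2,2)
Op 4: place WR@(4,5)
Op 5: place BB@(0,0)
Op 6: place WK@(2,3)
Op 7: remove (4,5)
Per-piece attacks for B:
  BB@(0,0): attacks (1,1) (2,2) [ray(1,1) blocked at (2,2)]
B attacks (5,5): no

Answer: no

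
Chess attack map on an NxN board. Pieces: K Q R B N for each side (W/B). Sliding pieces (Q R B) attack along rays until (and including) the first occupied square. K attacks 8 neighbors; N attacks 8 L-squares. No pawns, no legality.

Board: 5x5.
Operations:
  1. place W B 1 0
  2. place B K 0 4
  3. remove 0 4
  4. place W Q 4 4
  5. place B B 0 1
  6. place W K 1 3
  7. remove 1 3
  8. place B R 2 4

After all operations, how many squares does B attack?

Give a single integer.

Op 1: place WB@(1,0)
Op 2: place BK@(0,4)
Op 3: remove (0,4)
Op 4: place WQ@(4,4)
Op 5: place BB@(0,1)
Op 6: place WK@(1,3)
Op 7: remove (1,3)
Op 8: place BR@(2,4)
Per-piece attacks for B:
  BB@(0,1): attacks (1,2) (2,3) (3,4) (1,0) [ray(1,-1) blocked at (1,0)]
  BR@(2,4): attacks (2,3) (2,2) (2,1) (2,0) (3,4) (4,4) (1,4) (0,4) [ray(1,0) blocked at (4,4)]
Union (10 distinct): (0,4) (1,0) (1,2) (1,4) (2,0) (2,1) (2,2) (2,3) (3,4) (4,4)

Answer: 10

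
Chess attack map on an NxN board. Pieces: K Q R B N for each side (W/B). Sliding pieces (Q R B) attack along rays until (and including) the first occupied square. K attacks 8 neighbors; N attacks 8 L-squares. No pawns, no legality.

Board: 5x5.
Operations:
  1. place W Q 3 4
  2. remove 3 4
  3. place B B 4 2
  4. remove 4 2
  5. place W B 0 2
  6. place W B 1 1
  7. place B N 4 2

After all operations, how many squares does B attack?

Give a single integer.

Answer: 4

Derivation:
Op 1: place WQ@(3,4)
Op 2: remove (3,4)
Op 3: place BB@(4,2)
Op 4: remove (4,2)
Op 5: place WB@(0,2)
Op 6: place WB@(1,1)
Op 7: place BN@(4,2)
Per-piece attacks for B:
  BN@(4,2): attacks (3,4) (2,3) (3,0) (2,1)
Union (4 distinct): (2,1) (2,3) (3,0) (3,4)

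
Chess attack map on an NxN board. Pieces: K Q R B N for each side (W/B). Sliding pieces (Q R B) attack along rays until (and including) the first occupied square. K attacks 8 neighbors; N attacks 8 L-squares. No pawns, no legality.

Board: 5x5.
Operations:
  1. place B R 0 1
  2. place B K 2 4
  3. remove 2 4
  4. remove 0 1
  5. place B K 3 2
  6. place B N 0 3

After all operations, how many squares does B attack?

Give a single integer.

Op 1: place BR@(0,1)
Op 2: place BK@(2,4)
Op 3: remove (2,4)
Op 4: remove (0,1)
Op 5: place BK@(3,2)
Op 6: place BN@(0,3)
Per-piece attacks for B:
  BN@(0,3): attacks (2,4) (1,1) (2,2)
  BK@(3,2): attacks (3,3) (3,1) (4,2) (2,2) (4,3) (4,1) (2,3) (2,1)
Union (10 distinct): (1,1) (2,1) (2,2) (2,3) (2,4) (3,1) (3,3) (4,1) (4,2) (4,3)

Answer: 10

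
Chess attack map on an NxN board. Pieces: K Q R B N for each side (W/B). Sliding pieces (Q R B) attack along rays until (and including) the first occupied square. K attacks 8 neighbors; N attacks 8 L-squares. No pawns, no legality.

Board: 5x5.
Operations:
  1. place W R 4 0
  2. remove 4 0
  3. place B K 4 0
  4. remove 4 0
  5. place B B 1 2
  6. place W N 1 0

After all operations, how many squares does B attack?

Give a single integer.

Op 1: place WR@(4,0)
Op 2: remove (4,0)
Op 3: place BK@(4,0)
Op 4: remove (4,0)
Op 5: place BB@(1,2)
Op 6: place WN@(1,0)
Per-piece attacks for B:
  BB@(1,2): attacks (2,3) (3,4) (2,1) (3,0) (0,3) (0,1)
Union (6 distinct): (0,1) (0,3) (2,1) (2,3) (3,0) (3,4)

Answer: 6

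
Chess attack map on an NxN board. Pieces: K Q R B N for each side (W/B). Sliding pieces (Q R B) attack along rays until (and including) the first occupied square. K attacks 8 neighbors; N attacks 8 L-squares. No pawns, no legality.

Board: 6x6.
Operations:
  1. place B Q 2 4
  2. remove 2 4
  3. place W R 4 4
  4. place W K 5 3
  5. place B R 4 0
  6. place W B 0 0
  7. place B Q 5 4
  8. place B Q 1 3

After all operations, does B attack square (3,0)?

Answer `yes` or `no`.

Op 1: place BQ@(2,4)
Op 2: remove (2,4)
Op 3: place WR@(4,4)
Op 4: place WK@(5,3)
Op 5: place BR@(4,0)
Op 6: place WB@(0,0)
Op 7: place BQ@(5,4)
Op 8: place BQ@(1,3)
Per-piece attacks for B:
  BQ@(1,3): attacks (1,4) (1,5) (1,2) (1,1) (1,0) (2,3) (3,3) (4,3) (5,3) (0,3) (2,4) (3,5) (2,2) (3,1) (4,0) (0,4) (0,2) [ray(1,0) blocked at (5,3); ray(1,-1) blocked at (4,0)]
  BR@(4,0): attacks (4,1) (4,2) (4,3) (4,4) (5,0) (3,0) (2,0) (1,0) (0,0) [ray(0,1) blocked at (4,4); ray(-1,0) blocked at (0,0)]
  BQ@(5,4): attacks (5,5) (5,3) (4,4) (4,5) (4,3) (3,2) (2,1) (1,0) [ray(0,-1) blocked at (5,3); ray(-1,0) blocked at (4,4)]
B attacks (3,0): yes

Answer: yes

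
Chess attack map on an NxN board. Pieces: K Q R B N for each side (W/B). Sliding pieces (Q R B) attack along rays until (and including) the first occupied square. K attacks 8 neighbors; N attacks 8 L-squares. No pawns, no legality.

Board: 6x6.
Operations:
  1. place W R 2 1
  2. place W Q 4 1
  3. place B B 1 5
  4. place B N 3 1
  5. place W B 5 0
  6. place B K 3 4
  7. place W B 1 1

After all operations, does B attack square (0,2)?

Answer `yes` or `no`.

Op 1: place WR@(2,1)
Op 2: place WQ@(4,1)
Op 3: place BB@(1,5)
Op 4: place BN@(3,1)
Op 5: place WB@(5,0)
Op 6: place BK@(3,4)
Op 7: place WB@(1,1)
Per-piece attacks for B:
  BB@(1,5): attacks (2,4) (3,3) (4,2) (5,1) (0,4)
  BN@(3,1): attacks (4,3) (5,2) (2,3) (1,2) (5,0) (1,0)
  BK@(3,4): attacks (3,5) (3,3) (4,4) (2,4) (4,5) (4,3) (2,5) (2,3)
B attacks (0,2): no

Answer: no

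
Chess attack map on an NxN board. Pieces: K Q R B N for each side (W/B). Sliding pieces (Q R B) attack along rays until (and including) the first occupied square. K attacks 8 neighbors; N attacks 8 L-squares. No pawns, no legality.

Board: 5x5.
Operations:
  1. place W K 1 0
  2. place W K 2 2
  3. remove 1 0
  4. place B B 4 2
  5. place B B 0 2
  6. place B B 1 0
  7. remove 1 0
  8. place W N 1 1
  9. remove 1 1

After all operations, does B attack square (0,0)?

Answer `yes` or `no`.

Answer: no

Derivation:
Op 1: place WK@(1,0)
Op 2: place WK@(2,2)
Op 3: remove (1,0)
Op 4: place BB@(4,2)
Op 5: place BB@(0,2)
Op 6: place BB@(1,0)
Op 7: remove (1,0)
Op 8: place WN@(1,1)
Op 9: remove (1,1)
Per-piece attacks for B:
  BB@(0,2): attacks (1,3) (2,4) (1,1) (2,0)
  BB@(4,2): attacks (3,3) (2,4) (3,1) (2,0)
B attacks (0,0): no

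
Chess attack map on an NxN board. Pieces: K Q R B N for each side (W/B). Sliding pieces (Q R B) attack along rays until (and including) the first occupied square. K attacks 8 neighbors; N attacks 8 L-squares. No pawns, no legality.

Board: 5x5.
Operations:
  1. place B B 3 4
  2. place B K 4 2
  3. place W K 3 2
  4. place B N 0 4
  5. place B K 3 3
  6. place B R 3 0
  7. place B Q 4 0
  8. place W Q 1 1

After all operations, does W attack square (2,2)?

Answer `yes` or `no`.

Op 1: place BB@(3,4)
Op 2: place BK@(4,2)
Op 3: place WK@(3,2)
Op 4: place BN@(0,4)
Op 5: place BK@(3,3)
Op 6: place BR@(3,0)
Op 7: place BQ@(4,0)
Op 8: place WQ@(1,1)
Per-piece attacks for W:
  WQ@(1,1): attacks (1,2) (1,3) (1,4) (1,0) (2,1) (3,1) (4,1) (0,1) (2,2) (3,3) (2,0) (0,2) (0,0) [ray(1,1) blocked at (3,3)]
  WK@(3,2): attacks (3,3) (3,1) (4,2) (2,2) (4,3) (4,1) (2,3) (2,1)
W attacks (2,2): yes

Answer: yes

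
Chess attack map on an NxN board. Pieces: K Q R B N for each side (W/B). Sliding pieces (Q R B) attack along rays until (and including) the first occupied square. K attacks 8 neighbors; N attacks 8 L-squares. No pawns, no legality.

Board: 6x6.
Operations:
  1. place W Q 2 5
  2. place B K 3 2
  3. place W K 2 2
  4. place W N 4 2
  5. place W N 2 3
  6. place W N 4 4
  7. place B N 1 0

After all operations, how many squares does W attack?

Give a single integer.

Op 1: place WQ@(2,5)
Op 2: place BK@(3,2)
Op 3: place WK@(2,2)
Op 4: place WN@(4,2)
Op 5: place WN@(2,3)
Op 6: place WN@(4,4)
Op 7: place BN@(1,0)
Per-piece attacks for W:
  WK@(2,2): attacks (2,3) (2,1) (3,2) (1,2) (3,3) (3,1) (1,3) (1,1)
  WN@(2,3): attacks (3,5) (4,4) (1,5) (0,4) (3,1) (4,2) (1,1) (0,2)
  WQ@(2,5): attacks (2,4) (2,3) (3,5) (4,5) (5,5) (1,5) (0,5) (3,4) (4,3) (5,2) (1,4) (0,3) [ray(0,-1) blocked at (2,3)]
  WN@(4,2): attacks (5,4) (3,4) (2,3) (5,0) (3,0) (2,1)
  WN@(4,4): attacks (2,5) (5,2) (3,2) (2,3)
Union (27 distinct): (0,2) (0,3) (0,4) (0,5) (1,1) (1,2) (1,3) (1,4) (1,5) (2,1) (2,3) (2,4) (2,5) (3,0) (3,1) (3,2) (3,3) (3,4) (3,5) (4,2) (4,3) (4,4) (4,5) (5,0) (5,2) (5,4) (5,5)

Answer: 27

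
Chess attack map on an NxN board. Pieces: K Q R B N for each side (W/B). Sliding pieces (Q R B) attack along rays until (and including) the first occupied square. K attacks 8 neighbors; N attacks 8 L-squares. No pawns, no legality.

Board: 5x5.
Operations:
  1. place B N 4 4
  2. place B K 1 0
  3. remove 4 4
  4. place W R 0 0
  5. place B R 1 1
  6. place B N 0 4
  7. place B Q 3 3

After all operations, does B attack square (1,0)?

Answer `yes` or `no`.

Op 1: place BN@(4,4)
Op 2: place BK@(1,0)
Op 3: remove (4,4)
Op 4: place WR@(0,0)
Op 5: place BR@(1,1)
Op 6: place BN@(0,4)
Op 7: place BQ@(3,3)
Per-piece attacks for B:
  BN@(0,4): attacks (1,2) (2,3)
  BK@(1,0): attacks (1,1) (2,0) (0,0) (2,1) (0,1)
  BR@(1,1): attacks (1,2) (1,3) (1,4) (1,0) (2,1) (3,1) (4,1) (0,1) [ray(0,-1) blocked at (1,0)]
  BQ@(3,3): attacks (3,4) (3,2) (3,1) (3,0) (4,3) (2,3) (1,3) (0,3) (4,4) (4,2) (2,4) (2,2) (1,1) [ray(-1,-1) blocked at (1,1)]
B attacks (1,0): yes

Answer: yes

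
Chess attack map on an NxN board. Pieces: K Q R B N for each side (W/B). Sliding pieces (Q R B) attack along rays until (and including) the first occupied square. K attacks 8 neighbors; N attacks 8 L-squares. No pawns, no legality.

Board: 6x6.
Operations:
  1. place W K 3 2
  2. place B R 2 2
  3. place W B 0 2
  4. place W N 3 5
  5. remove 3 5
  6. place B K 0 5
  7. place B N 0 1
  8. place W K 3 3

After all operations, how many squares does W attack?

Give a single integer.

Op 1: place WK@(3,2)
Op 2: place BR@(2,2)
Op 3: place WB@(0,2)
Op 4: place WN@(3,5)
Op 5: remove (3,5)
Op 6: place BK@(0,5)
Op 7: place BN@(0,1)
Op 8: place WK@(3,3)
Per-piece attacks for W:
  WB@(0,2): attacks (1,3) (2,4) (3,5) (1,1) (2,0)
  WK@(3,2): attacks (3,3) (3,1) (4,2) (2,2) (4,3) (4,1) (2,3) (2,1)
  WK@(3,3): attacks (3,4) (3,2) (4,3) (2,3) (4,4) (4,2) (2,4) (2,2)
Union (16 distinct): (1,1) (1,3) (2,0) (2,1) (2,2) (2,3) (2,4) (3,1) (3,2) (3,3) (3,4) (3,5) (4,1) (4,2) (4,3) (4,4)

Answer: 16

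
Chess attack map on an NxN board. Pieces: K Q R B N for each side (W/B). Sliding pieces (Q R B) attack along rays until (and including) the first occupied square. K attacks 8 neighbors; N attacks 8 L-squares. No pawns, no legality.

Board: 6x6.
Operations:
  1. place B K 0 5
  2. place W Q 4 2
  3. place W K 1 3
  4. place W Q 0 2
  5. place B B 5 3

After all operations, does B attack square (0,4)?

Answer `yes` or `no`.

Answer: yes

Derivation:
Op 1: place BK@(0,5)
Op 2: place WQ@(4,2)
Op 3: place WK@(1,3)
Op 4: place WQ@(0,2)
Op 5: place BB@(5,3)
Per-piece attacks for B:
  BK@(0,5): attacks (0,4) (1,5) (1,4)
  BB@(5,3): attacks (4,4) (3,5) (4,2) [ray(-1,-1) blocked at (4,2)]
B attacks (0,4): yes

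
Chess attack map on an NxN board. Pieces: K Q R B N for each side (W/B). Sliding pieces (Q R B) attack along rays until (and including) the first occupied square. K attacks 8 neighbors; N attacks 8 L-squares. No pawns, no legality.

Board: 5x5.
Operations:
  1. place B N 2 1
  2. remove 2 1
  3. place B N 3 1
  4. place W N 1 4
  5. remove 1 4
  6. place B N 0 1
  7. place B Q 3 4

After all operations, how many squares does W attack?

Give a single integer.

Op 1: place BN@(2,1)
Op 2: remove (2,1)
Op 3: place BN@(3,1)
Op 4: place WN@(1,4)
Op 5: remove (1,4)
Op 6: place BN@(0,1)
Op 7: place BQ@(3,4)
Per-piece attacks for W:
Union (0 distinct): (none)

Answer: 0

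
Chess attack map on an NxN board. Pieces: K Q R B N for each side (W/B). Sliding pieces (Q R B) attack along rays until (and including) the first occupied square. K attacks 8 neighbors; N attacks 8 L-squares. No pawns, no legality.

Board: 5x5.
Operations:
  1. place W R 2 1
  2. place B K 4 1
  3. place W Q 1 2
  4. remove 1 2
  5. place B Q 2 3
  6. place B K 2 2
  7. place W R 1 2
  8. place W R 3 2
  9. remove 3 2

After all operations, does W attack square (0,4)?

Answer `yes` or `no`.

Answer: no

Derivation:
Op 1: place WR@(2,1)
Op 2: place BK@(4,1)
Op 3: place WQ@(1,2)
Op 4: remove (1,2)
Op 5: place BQ@(2,3)
Op 6: place BK@(2,2)
Op 7: place WR@(1,2)
Op 8: place WR@(3,2)
Op 9: remove (3,2)
Per-piece attacks for W:
  WR@(1,2): attacks (1,3) (1,4) (1,1) (1,0) (2,2) (0,2) [ray(1,0) blocked at (2,2)]
  WR@(2,1): attacks (2,2) (2,0) (3,1) (4,1) (1,1) (0,1) [ray(0,1) blocked at (2,2); ray(1,0) blocked at (4,1)]
W attacks (0,4): no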